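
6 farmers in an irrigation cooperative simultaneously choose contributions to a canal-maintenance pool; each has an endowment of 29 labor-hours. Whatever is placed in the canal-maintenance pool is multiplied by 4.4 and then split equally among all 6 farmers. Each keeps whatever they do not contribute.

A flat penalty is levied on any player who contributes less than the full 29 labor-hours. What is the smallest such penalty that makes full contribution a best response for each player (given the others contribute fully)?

Given the others contribute fully, the best deviation is to contribute 0 (any partial contribution still incurs the fine and gives up units whose private return 0.7333 is below 1).
Deviating from 29 to 0 saves 29 labor-hours but forfeits the deviator's share of the drop in the canal-maintenance pool: 4.4/6 × 29 = 21.27.
So the deviation gain is 29 − 21.27 = 7.73, and the fine must be at least 7.73 labor-hours to wipe it out.

7.73 labor-hours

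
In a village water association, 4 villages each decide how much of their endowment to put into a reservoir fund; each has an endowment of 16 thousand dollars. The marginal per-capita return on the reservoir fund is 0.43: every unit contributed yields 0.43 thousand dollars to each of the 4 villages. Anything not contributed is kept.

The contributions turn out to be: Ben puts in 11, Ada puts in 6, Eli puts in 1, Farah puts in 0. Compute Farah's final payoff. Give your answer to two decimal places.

23.74 thousand dollars

Total contributed: 11 + 6 + 1 + 0 = 18.
Each receives 0.43 × 18 = 7.74 from the reservoir fund.
Farah keeps 16 − 0 = 16, so Farah's payoff is 16 + 7.74 = 23.74.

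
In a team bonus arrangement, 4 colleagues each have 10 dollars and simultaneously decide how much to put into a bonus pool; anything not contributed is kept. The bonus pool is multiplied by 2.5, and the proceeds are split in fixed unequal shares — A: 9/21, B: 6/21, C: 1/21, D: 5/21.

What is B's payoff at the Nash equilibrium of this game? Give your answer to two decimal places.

17.14 dollars

For player j, contributing a unit is worthwhile iff 2.5 × (j's share) ≥ 1, i.e. iff j's share is at least 0.4000.
The only share above 0.4000 is A's 9/21, contributing 10; the remaining 3 contribute 0. Total contributed: 10.
B keeps 10 and receives 2.5 × 10 × 6/21 = 7.14 from the bonus pool, for a payoff of 17.14.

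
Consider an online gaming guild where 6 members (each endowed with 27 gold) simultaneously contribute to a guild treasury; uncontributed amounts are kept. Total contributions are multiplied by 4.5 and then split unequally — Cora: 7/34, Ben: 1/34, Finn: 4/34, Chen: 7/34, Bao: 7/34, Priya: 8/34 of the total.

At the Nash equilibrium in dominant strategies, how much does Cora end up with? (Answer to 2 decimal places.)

52.01 gold

Each unit j contributes comes back to j as 4.5 × (j's share), so j prefers to contribute only if that share exceeds 1/4.5 = 0.2222; otherwise keeping the unit dominates.
Only Priya (8/34) clears that bar, contributing 27; the remaining 5 contribute 0. Total contributed: 27.
Cora keeps 27 and receives 4.5 × 27 × 7/34 = 25.01 from the guild treasury, for a payoff of 52.01.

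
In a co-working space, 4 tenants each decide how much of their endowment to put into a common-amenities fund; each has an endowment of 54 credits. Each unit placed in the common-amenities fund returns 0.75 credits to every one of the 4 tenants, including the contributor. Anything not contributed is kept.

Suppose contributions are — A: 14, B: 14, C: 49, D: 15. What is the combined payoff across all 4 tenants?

400.00 credits

Total contributed: 14 + 14 + 49 + 15 = 92; total kept: 4 × 54 − 92 = 124.
The common-amenities fund pays out 0.75 × 4 × 92 = 276.00 in aggregate.
Group total = 124 + 276.00 = 400.00.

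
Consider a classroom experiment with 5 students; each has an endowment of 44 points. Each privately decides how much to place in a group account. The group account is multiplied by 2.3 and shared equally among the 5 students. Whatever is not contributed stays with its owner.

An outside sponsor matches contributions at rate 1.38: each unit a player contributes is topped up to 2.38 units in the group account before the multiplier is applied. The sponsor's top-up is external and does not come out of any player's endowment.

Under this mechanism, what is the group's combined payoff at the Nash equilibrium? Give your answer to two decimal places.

1204.28 points

The effective private return per unit is now 2.3 × 2.38 / 5 = 1.0948 > 1, so every player's dominant strategy flips to full contribution.
So the Nash equilibrium is full contribution by all 5; the group earns 2.3 × 2.38 × 220 = 1204.28.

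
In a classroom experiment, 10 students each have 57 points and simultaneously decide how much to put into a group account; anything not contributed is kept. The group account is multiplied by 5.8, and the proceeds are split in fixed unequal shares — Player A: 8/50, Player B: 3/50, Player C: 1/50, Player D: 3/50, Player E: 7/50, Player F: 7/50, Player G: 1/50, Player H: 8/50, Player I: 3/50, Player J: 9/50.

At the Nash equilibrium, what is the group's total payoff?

For player j, contributing a unit is worthwhile iff 5.8 × (j's share) ≥ 1, i.e. iff j's share is at least 0.1724.
Only Player J (9/50) clears that bar, contributing 57; the remaining 9 contribute 0. Total contributed: 57.
The group account pays out 5.8 × 57 = 330.60 in total (split across the unequal shares, but the aggregate is all that matters for the group sum).
The 9 free-riders keep 57 each, adding 513. Group total = 513 + 330.60 = 843.60.

843.60 points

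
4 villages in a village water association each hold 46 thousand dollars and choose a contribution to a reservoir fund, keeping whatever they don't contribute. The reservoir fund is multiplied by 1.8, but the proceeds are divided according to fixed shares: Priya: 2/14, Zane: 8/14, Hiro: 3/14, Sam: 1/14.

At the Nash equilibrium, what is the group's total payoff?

Player j's private return per contributed unit is 1.8 × (j's share). Contributing is weakly dominant for j when that share is at least 1/1.8 = 0.5556, and contributing 0 is dominant otherwise.
Zane alone (share 8/14) is above the threshold, contributing 46; the remaining 3 contribute 0. Total contributed: 46.
The reservoir fund pays out 1.8 × 46 = 82.80 in total (split across the unequal shares, but the aggregate is all that matters for the group sum).
The 3 free-riders keep 46 each, adding 138. Group total = 138 + 82.80 = 220.80.

220.80 thousand dollars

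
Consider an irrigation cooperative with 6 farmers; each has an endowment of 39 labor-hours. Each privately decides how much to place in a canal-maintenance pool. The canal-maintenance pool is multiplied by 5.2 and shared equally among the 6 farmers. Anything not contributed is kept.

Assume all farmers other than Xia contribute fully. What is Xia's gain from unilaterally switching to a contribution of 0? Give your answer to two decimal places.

5.20 labor-hours

Switching from a contribution of 39 to 0 lets Xia keep an extra 39 labor-hours, but lowers the canal-maintenance pool by 39, which costs Xia their own share of that drop: 5.2/6 × 39 = 33.80.
Net gain = 39 − 33.80 = 5.20. The private return per contributed unit (0.8667) is below 1, so free-riding is indeed the best response regardless of what the others do.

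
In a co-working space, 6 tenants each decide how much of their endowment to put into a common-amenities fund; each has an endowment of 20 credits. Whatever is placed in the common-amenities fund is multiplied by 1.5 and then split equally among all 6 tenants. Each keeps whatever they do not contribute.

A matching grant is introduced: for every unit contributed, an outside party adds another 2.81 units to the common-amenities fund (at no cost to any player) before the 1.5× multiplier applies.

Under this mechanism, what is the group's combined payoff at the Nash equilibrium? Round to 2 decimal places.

Even with the mechanism, each unit contributed returns only 1.5 × 3.81 / 6 = 0.9525 per unit of net cost, so contributing nothing is still dominant.
Everyone keeps their endowment and the group total is 6 × 20 = 120.

120.00 credits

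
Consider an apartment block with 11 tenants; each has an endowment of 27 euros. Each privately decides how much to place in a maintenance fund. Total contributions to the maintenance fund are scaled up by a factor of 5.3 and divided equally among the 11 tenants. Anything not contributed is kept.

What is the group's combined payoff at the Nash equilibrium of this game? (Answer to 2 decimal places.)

297.00 euros

Each contributed unit returns 5.3/11 = 0.4818 to its contributor — below 1 — so contributing 0 is dominant for every player. At the Nash equilibrium everyone keeps their 27, and the group total is 11 × 27 = 297.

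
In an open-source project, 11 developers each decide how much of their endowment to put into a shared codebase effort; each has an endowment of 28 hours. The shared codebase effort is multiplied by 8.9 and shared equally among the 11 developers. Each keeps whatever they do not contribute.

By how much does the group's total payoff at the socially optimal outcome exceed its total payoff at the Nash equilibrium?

2433.20 hours

Each contributed unit returns 8.9/11 = 0.8091 to its contributor — below 1 — so contributing 0 is dominant for every player. At the Nash equilibrium everyone keeps their 28, and the group total is 11 × 28 = 308.
Each contributed unit returns 8.900 to the group as a whole (0.8091 to each of 11 players), which exceeds 1, so the social optimum is full contribution: group total = 8.900 × 308 = 2741.20.
Efficiency loss = 2741.20 − 308 = 2433.20.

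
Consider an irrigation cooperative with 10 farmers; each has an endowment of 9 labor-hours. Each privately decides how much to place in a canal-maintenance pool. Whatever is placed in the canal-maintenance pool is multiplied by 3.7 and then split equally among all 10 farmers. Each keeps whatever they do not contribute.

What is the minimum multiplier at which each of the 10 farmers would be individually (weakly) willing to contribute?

10

A contributed unit returns (multiplier)/10 to its contributor.
This reaches 1 exactly when the multiplier is 10.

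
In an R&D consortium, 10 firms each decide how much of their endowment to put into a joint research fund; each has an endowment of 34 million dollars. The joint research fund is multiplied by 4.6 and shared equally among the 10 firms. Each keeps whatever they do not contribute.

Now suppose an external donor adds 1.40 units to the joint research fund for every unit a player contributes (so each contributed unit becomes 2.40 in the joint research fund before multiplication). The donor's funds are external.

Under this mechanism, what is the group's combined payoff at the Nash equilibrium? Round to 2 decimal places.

Under the mechanism each unit contributed yields 4.6 × 2.40 / 10 = 1.1040 back to its contributor per unit of net cost, which exceeds 1, making full contribution the dominant choice for everyone.
At the Nash equilibrium everyone contributes 34. Group total payoff = 4.6 × 2.40 × 340 = 3753.60.

3753.60 million dollars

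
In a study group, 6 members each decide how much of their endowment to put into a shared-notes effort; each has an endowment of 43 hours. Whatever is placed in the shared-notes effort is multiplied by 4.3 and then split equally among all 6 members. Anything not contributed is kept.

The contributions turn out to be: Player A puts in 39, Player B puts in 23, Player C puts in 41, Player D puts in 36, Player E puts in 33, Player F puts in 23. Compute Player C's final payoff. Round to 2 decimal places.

Total contributed: 39 + 23 + 41 + 36 + 33 + 23 = 195.
Each receives 4.3 × 195 / 6 = 139.75 from the shared-notes effort.
Player C keeps 43 − 41 = 2, so Player C's payoff is 2 + 139.75 = 141.75.

141.75 hours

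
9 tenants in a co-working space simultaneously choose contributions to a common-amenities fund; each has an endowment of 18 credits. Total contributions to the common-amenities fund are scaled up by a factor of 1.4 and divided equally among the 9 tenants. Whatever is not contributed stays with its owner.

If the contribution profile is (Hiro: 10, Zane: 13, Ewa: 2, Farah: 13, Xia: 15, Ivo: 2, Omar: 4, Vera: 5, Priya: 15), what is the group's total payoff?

193.60 credits

Total contributed: 10 + 13 + 2 + 13 + 15 + 2 + 4 + 5 + 15 = 79; total kept: 9 × 18 − 79 = 83.
The common-amenities fund pays out 1.4 × 79 = 110.60 in aggregate.
Group total = 83 + 110.60 = 193.60.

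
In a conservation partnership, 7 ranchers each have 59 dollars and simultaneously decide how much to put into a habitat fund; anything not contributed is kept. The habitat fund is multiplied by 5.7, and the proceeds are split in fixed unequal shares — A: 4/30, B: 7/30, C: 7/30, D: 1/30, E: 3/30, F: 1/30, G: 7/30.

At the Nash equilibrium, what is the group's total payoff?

Player j's private return per contributed unit is 5.7 × (j's share). Contributing is weakly dominant for j when that share is at least 1/5.7 = 0.1754, and contributing 0 is dominant otherwise.
B, C and G are above the threshold, contributing 59 each; the remaining 4 contribute 0. Total contributed: 177.
The habitat fund pays out 5.7 × 177 = 1008.90 in total (split across the unequal shares, but the aggregate is all that matters for the group sum).
The 4 free-riders keep 59 each, adding 236. Group total = 236 + 1008.90 = 1244.90.

1244.90 dollars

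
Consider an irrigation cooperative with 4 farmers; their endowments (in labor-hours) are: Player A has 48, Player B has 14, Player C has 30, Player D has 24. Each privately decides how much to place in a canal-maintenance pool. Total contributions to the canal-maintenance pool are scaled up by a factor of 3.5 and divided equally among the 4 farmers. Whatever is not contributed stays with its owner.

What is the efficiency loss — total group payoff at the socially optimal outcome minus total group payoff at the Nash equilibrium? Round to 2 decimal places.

290.00 labor-hours

The private return per contributed unit is 3.5/4 = 0.8750 < 1 for every player regardless of endowment, so the Nash equilibrium is zero contribution and the group total is Σ E_j = 48 + 14 + 30 + 24 = 116.
Each contributed unit returns 3.500 to the group, so the social optimum is full contribution by everyone: group total = 3.500 × 116 = 406.00.
Efficiency loss = (3.500 − 1) × 116 = 290.00.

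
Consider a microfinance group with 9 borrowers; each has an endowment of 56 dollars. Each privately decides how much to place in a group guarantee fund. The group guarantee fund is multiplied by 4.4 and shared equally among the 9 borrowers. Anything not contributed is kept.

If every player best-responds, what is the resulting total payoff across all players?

Each contributed unit returns 4.4/9 = 0.4889 to its contributor — below 1 — so contributing 0 is dominant for every player. At the Nash equilibrium everyone keeps their 56, and the group total is 9 × 56 = 504.

504.00 dollars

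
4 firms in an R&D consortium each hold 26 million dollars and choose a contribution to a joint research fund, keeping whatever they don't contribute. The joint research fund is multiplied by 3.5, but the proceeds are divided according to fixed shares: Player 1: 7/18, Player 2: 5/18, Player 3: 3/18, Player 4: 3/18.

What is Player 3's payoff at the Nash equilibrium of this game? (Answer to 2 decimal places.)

41.17 million dollars

A player with share s gets back 3.5·s per unit contributed, so full contribution is dominant for anyone with s > 1/3.5 = 0.2857 and zero contribution is dominant for anyone below.
Only Player 1 (7/18) clears that bar, contributing 26; the remaining 3 contribute 0. Total contributed: 26.
Player 3 keeps 26 and receives 3.5 × 26 × 3/18 = 15.17 from the joint research fund, for a payoff of 41.17.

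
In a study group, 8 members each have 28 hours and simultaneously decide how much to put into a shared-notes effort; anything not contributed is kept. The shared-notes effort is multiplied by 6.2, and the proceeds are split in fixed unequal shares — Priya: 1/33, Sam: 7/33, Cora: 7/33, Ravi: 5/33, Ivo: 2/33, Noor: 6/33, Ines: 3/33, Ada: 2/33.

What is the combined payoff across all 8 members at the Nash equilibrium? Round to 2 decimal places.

Each unit j contributes comes back to j as 6.2 × (j's share), so j prefers to contribute only if that share exceeds 1/6.2 = 0.1613; otherwise keeping the unit dominates.
The shares above 0.1613 belong to Sam, Cora and Noor, contributing 28 each; the remaining 5 contribute 0. Total contributed: 84.
The shared-notes effort pays out 6.2 × 84 = 520.80 in total (split across the unequal shares, but the aggregate is all that matters for the group sum).
The 5 free-riders keep 28 each, adding 140. Group total = 140 + 520.80 = 660.80.

660.80 hours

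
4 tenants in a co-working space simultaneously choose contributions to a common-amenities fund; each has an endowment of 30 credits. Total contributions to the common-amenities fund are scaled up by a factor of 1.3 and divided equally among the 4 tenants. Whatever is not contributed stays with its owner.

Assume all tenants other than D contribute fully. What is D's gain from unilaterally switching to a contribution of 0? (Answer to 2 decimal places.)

20.25 credits

Switching from a contribution of 30 to 0 lets D keep an extra 30 credits, but lowers the common-amenities fund by 30, which costs D their own share of that drop: 1.3/4 × 30 = 9.75.
Net gain = 30 − 9.75 = 20.25. The private return per contributed unit (0.3250) is below 1, so free-riding is indeed the best response regardless of what the others do.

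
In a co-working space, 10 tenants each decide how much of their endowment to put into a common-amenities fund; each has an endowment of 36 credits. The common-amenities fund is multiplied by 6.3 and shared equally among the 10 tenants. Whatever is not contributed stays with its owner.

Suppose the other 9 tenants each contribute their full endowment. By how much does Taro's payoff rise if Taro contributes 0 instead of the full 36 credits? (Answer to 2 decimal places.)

13.32 credits

Switching from a contribution of 36 to 0 lets Taro keep an extra 36 credits, but lowers the common-amenities fund by 36, which costs Taro their own share of that drop: 6.3/10 × 36 = 22.68.
Net gain = 36 − 22.68 = 13.32. The private return per contributed unit (0.6300) is below 1, so free-riding is indeed the best response regardless of what the others do.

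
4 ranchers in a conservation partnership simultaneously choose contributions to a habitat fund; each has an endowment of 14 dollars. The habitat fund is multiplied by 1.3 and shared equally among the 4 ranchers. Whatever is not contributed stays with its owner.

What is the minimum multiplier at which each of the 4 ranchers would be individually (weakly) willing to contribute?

A contributed unit returns (multiplier)/4 to its contributor.
This reaches 1 exactly when the multiplier is 4.

4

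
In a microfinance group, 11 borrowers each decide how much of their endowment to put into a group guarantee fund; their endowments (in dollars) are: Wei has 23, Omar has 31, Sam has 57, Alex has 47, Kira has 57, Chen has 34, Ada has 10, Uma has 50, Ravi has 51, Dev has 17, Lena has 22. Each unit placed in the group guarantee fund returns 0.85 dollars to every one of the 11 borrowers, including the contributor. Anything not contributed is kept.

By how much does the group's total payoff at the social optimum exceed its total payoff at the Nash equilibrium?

The private return per contributed unit is 0.85 < 1 for everyone, so the Nash equilibrium is zero contribution and the group total is Σ E_j = 23 + 31 + 57 + 47 + 57 + 34 + 10 + 50 + 51 + 17 + 22 = 399.
Each contributed unit returns 9.350 to the group, so the social optimum is full contribution by everyone: group total = 9.350 × 399 = 3730.65.
Efficiency loss = (9.350 − 1) × 399 = 3331.65.

3331.65 dollars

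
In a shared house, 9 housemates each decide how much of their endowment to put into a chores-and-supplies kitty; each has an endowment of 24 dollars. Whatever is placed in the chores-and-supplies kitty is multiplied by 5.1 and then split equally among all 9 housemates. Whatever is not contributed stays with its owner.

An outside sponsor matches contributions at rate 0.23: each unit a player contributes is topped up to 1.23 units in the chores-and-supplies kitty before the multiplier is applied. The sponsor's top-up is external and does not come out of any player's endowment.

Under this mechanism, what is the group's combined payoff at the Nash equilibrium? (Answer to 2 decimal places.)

216.00 dollars

With the mechanism, a contributed unit returns 5.1 × 1.23 / 9 = 0.6970 per unit of net cost — still below 1 — so contributing 0 remains dominant for every player.
At the Nash equilibrium no one contributes; group total payoff = 9 × 24 = 216.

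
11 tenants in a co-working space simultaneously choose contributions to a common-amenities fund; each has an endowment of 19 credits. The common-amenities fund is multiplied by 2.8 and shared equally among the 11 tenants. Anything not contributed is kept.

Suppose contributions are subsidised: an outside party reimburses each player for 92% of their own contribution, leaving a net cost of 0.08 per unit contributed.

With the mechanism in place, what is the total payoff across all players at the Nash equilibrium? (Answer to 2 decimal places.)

777.48 credits

With the mechanism, a contributed unit returns (2.8/11) / 0.08 = 3.1818 per unit of net cost to the contributor — now above 1 — so contributing fully is weakly dominant for every player.
At the Nash equilibrium everyone contributes 19. Group total payoff = 11 × (19 × 0.92 + 2.8 × 19) = 777.48.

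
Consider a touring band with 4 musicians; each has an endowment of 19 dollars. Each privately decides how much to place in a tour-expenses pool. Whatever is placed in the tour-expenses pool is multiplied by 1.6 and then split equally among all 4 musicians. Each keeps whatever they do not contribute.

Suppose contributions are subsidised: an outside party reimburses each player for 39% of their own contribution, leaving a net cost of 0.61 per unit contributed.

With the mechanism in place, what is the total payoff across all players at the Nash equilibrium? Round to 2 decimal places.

76.00 dollars

Even with the mechanism, each unit contributed returns only (1.6/4) / 0.61 = 0.6557 per unit of net cost, so contributing nothing is still dominant.
At the Nash equilibrium no one contributes; group total payoff = 4 × 19 = 76.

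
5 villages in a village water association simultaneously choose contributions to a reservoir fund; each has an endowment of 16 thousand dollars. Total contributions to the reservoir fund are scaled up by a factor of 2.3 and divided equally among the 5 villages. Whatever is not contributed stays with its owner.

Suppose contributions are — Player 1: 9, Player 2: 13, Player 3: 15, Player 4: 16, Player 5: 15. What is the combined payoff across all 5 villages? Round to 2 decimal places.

Total contributed: 9 + 13 + 15 + 16 + 15 = 68; total kept: 5 × 16 − 68 = 12.
The reservoir fund pays out 2.3 × 68 = 156.40 in aggregate.
Group total = 12 + 156.40 = 168.40.

168.40 thousand dollars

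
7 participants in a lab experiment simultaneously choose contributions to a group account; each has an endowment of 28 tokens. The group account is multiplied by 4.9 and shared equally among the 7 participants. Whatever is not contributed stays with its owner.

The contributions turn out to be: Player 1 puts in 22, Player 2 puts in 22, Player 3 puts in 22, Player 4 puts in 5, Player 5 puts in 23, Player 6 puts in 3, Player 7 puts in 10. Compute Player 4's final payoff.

97.90 tokens

Total contributed: 22 + 22 + 22 + 5 + 23 + 3 + 10 = 107.
Each receives 4.9 × 107 / 7 = 74.90 from the group account.
Player 4 keeps 28 − 5 = 23, so Player 4's payoff is 23 + 74.90 = 97.90.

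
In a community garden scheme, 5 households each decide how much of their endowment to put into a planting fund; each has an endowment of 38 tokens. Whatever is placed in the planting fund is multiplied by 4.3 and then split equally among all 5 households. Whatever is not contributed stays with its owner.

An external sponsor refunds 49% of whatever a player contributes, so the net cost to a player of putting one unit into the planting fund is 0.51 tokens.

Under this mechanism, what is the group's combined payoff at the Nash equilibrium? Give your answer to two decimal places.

With the mechanism, a contributed unit returns (4.3/5) / 0.51 = 1.6863 per unit of net cost to the contributor — now above 1 — so contributing fully is weakly dominant for every player.
At the Nash equilibrium everyone contributes 38. Group total payoff = 5 × (38 × 0.49 + 4.3 × 38) = 910.10.

910.10 tokens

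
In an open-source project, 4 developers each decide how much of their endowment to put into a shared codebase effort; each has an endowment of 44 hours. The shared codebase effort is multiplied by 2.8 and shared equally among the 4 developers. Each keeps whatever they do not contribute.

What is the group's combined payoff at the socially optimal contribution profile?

Each contributed unit returns 2.800 to the group as a whole (0.7000 to each of 4 players), which exceeds 1, so the social optimum is full contribution: group total = 2.800 × 176 = 492.80.

492.80 hours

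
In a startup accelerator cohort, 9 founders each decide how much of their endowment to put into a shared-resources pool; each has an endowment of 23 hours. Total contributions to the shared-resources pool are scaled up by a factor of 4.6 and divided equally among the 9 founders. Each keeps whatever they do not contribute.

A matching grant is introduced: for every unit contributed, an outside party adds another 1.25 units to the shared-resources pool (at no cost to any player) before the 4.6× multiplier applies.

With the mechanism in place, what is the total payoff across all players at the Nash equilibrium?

2142.45 hours

Under the mechanism each unit contributed yields 4.6 × 2.25 / 9 = 1.1500 back to its contributor per unit of net cost, which exceeds 1, making full contribution the dominant choice for everyone.
So the Nash equilibrium is full contribution by all 9; the group earns 4.6 × 2.25 × 207 = 2142.45.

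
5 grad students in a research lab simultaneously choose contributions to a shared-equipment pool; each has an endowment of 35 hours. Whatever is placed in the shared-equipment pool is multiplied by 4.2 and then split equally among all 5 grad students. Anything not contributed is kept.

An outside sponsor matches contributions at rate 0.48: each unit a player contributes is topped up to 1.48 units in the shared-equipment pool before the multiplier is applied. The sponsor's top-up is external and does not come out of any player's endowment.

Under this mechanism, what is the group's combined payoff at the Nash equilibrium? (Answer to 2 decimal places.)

The effective private return per unit is now 4.2 × 1.48 / 5 = 1.2432 > 1, so every player's dominant strategy flips to full contribution.
So the Nash equilibrium is full contribution by all 5; the group earns 4.2 × 1.48 × 175 = 1087.80.

1087.80 hours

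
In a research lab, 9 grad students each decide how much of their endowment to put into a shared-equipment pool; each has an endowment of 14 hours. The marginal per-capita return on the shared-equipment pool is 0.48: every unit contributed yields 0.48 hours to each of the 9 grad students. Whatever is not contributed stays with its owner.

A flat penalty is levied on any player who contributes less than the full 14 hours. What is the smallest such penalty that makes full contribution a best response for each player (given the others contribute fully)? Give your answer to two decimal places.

7.28 hours

Given the others contribute fully, the best deviation is to contribute 0 (any partial contribution still incurs the fine and gives up units whose private return 0.48 is below 1).
Deviating from 14 to 0 saves 14 hours but forfeits the deviator's share of the drop in the shared-equipment pool: 0.48 × 14 = 6.72.
So the deviation gain is 14 − 6.72 = 7.28, and the fine must be at least 7.28 hours to wipe it out.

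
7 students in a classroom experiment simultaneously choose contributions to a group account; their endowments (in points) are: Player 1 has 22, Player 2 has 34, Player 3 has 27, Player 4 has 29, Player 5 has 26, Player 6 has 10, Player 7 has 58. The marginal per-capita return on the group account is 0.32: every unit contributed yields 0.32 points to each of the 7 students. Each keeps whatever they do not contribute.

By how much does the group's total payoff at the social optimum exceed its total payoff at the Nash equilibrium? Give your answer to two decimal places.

The private return per contributed unit is 0.32 < 1 for everyone, so the Nash equilibrium is zero contribution and the group total is Σ E_j = 22 + 34 + 27 + 29 + 26 + 10 + 58 = 206.
Each contributed unit returns 2.240 to the group, so the social optimum is full contribution by everyone: group total = 2.240 × 206 = 461.44.
Efficiency loss = (2.240 − 1) × 206 = 255.44.

255.44 points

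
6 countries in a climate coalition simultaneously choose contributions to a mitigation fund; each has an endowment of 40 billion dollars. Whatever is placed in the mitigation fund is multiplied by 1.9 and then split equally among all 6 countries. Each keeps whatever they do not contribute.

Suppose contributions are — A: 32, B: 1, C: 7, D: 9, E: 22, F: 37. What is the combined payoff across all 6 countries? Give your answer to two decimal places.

337.20 billion dollars

Total contributed: 32 + 1 + 7 + 9 + 22 + 37 = 108; total kept: 6 × 40 − 108 = 132.
The mitigation fund pays out 1.9 × 108 = 205.20 in aggregate.
Group total = 132 + 205.20 = 337.20.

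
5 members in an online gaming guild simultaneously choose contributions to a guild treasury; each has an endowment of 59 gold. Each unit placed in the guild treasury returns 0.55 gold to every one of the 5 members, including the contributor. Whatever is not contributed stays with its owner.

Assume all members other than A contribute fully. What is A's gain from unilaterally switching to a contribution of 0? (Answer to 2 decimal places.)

Switching from a contribution of 59 to 0 lets A keep an extra 59 gold, but lowers the guild treasury by 59, which costs A their own share of that drop: 0.55 × 59 = 32.45.
Net gain = 59 − 32.45 = 26.55. The private return per contributed unit (0.55) is below 1, so free-riding is indeed the best response regardless of what the others do.

26.55 gold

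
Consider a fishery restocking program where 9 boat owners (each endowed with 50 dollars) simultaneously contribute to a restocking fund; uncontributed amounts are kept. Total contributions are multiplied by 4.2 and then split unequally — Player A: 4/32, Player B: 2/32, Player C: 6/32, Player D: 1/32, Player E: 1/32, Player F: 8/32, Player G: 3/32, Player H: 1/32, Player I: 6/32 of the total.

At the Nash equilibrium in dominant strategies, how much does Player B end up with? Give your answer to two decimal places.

63.13 dollars

Player j's private return per contributed unit is 4.2 × (j's share). Contributing is weakly dominant for j when that share is at least 1/4.2 = 0.2381, and contributing 0 is dominant otherwise.
Only Player F (8/32) clears that bar, contributing 50; the remaining 8 contribute 0. Total contributed: 50.
Player B keeps 50 and receives 4.2 × 50 × 2/32 = 13.13 from the restocking fund, for a payoff of 63.13.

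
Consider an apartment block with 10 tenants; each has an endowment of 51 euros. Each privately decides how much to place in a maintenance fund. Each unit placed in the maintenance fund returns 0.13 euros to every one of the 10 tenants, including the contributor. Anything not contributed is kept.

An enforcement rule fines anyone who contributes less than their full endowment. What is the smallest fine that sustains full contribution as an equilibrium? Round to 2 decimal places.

Given the others contribute fully, the best deviation is to contribute 0 (any partial contribution still incurs the fine and gives up units whose private return 0.13 is below 1).
Deviating from 51 to 0 saves 51 euros but forfeits the deviator's share of the drop in the maintenance fund: 0.13 × 51 = 6.63.
So the deviation gain is 51 − 6.63 = 44.37, and the fine must be at least 44.37 euros to wipe it out.

44.37 euros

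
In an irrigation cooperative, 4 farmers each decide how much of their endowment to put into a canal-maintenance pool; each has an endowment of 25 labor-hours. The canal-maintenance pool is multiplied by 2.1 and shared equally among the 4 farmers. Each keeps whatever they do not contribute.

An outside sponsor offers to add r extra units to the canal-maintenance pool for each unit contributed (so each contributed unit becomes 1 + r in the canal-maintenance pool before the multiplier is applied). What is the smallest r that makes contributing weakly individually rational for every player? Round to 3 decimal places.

With matching at rate r, one contributed unit becomes (1 + r) in the canal-maintenance pool and returns 2.1 × (1 + r) / 4 to the contributor.
Setting this equal to 1: 1 + r = 4/2.1 = 1.9048.
So the minimum matching rate is r = 1.9048 − 1 = 0.905.

0.905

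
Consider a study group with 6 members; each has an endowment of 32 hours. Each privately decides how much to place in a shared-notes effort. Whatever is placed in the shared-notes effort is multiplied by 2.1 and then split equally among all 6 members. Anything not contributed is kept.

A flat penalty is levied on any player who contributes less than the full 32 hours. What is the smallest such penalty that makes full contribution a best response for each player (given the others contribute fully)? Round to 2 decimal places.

20.80 hours

Given the others contribute fully, the best deviation is to contribute 0 (any partial contribution still incurs the fine and gives up units whose private return 0.3500 is below 1).
Deviating from 32 to 0 saves 32 hours but forfeits the deviator's share of the drop in the shared-notes effort: 2.1/6 × 32 = 11.20.
So the deviation gain is 32 − 11.20 = 20.80, and the fine must be at least 20.80 hours to wipe it out.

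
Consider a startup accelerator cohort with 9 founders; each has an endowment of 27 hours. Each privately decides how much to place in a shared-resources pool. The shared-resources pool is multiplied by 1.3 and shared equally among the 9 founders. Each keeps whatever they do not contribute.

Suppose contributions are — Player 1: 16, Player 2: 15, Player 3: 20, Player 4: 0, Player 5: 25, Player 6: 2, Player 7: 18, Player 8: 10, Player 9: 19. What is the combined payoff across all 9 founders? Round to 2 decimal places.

Total contributed: 16 + 15 + 20 + 0 + 25 + 2 + 18 + 10 + 19 = 125; total kept: 9 × 27 − 125 = 118.
The shared-resources pool pays out 1.3 × 125 = 162.50 in aggregate.
Group total = 118 + 162.50 = 280.50.

280.50 hours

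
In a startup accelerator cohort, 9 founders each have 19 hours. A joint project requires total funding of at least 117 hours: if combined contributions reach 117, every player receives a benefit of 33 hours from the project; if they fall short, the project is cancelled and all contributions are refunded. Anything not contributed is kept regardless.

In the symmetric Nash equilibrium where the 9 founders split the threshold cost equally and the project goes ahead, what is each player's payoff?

39 hours

Equal share of the threshold: 117/9 = 13.
At this profile no one gains by cutting their contribution: any cut drops the total below 117, the project is cancelled, contributions are refunded, and the deviator ends with 19, which is less than 19 − 13 + 33 = 39. Contributing more than 13 just wastes the excess. So contributing exactly 13 is a best response.
Each player's payoff: 19 − 13 + 33 = 39.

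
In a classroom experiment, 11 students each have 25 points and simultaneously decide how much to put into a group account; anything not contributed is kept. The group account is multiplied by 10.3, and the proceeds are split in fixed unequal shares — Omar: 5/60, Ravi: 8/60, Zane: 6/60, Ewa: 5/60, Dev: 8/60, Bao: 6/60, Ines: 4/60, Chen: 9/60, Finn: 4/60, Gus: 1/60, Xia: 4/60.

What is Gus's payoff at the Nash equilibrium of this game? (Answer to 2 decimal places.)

46.46 points

A player with share s gets back 10.3·s per unit contributed, so full contribution is dominant for anyone with s > 1/10.3 = 0.0971 and zero contribution is dominant for anyone below.
Ravi, Zane, Dev, Bao and Chen are above the threshold, contributing 25 each; the remaining 6 contribute 0. Total contributed: 125.
Gus keeps 25 and receives 10.3 × 125 × 1/60 = 21.46 from the group account, for a payoff of 46.46.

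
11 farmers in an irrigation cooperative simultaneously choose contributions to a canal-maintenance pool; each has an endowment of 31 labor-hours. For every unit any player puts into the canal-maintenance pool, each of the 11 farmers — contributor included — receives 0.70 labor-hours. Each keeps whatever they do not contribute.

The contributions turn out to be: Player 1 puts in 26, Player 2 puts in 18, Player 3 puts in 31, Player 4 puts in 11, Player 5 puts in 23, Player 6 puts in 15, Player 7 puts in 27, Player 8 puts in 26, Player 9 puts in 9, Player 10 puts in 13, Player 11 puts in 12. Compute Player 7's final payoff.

151.70 labor-hours

Total contributed: 26 + 18 + 31 + 11 + 23 + 15 + 27 + 26 + 9 + 13 + 12 = 211.
Each receives 0.70 × 211 = 147.70 from the canal-maintenance pool.
Player 7 keeps 31 − 27 = 4, so Player 7's payoff is 4 + 147.70 = 151.70.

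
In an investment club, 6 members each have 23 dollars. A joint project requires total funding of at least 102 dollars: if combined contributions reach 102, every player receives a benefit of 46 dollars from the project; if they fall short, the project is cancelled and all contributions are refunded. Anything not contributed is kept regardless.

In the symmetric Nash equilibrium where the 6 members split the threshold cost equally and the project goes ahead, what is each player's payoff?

52 dollars

Equal share of the threshold: 102/6 = 17.
At this profile no one gains by cutting their contribution: any cut drops the total below 102, the project is cancelled, contributions are refunded, and the deviator ends with 23, which is less than 23 − 17 + 46 = 52. Contributing more than 17 just wastes the excess. So contributing exactly 17 is a best response.
Each player's payoff: 23 − 17 + 46 = 52.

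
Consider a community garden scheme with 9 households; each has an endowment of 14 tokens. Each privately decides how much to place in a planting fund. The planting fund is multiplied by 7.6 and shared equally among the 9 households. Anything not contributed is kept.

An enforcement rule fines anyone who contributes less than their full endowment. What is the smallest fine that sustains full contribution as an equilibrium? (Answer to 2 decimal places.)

Given the others contribute fully, the best deviation is to contribute 0 (any partial contribution still incurs the fine and gives up units whose private return 0.8444 is below 1).
Deviating from 14 to 0 saves 14 tokens but forfeits the deviator's share of the drop in the planting fund: 7.6/9 × 14 = 11.82.
So the deviation gain is 14 − 11.82 = 2.18, and the fine must be at least 2.18 tokens to wipe it out.

2.18 tokens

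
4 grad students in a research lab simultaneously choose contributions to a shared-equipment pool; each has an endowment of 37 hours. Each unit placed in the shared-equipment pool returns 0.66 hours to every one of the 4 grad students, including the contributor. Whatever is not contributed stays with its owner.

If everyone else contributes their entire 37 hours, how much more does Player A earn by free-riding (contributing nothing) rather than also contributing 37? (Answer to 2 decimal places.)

12.58 hours

Switching from a contribution of 37 to 0 lets Player A keep an extra 37 hours, but lowers the shared-equipment pool by 37, which costs Player A their own share of that drop: 0.66 × 37 = 24.42.
Net gain = 37 − 24.42 = 12.58. The private return per contributed unit (0.66) is below 1, so free-riding is indeed the best response regardless of what the others do.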